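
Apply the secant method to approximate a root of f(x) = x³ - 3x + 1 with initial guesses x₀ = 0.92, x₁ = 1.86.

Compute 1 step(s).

f(x) = x³ - 3x + 1
x₀ = 0.92, x₁ = 1.86

Secant formula: x_{n+1} = x_n - f(x_n)(x_n - x_{n-1})/(f(x_n) - f(x_{n-1}))

Iteration 1:
  f(0.920000) = -0.981312
  f(1.860000) = 1.854856
  x_2 = 1.860000 - 1.854856×(1.860000 - 0.920000)/(1.854856 - (-0.981312))
       = 1.245239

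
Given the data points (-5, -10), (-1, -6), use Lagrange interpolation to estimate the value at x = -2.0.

Lagrange interpolation formula:
P(x) = Σ yᵢ × Lᵢ(x)
where Lᵢ(x) = Π_{j≠i} (x - xⱼ)/(xᵢ - xⱼ)

L_0(-2.0) = (-2.0 - (-1))/(-5 - (-1)) = 0.250000
L_1(-2.0) = (-2.0 - (-5))/(-1 - (-5)) = 0.750000

P(-2.0) = (-10)×L_0(-2.0) + (-6)×L_1(-2.0)
P(-2.0) = -7.000000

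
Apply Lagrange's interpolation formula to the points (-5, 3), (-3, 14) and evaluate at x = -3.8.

Lagrange interpolation formula:
P(x) = Σ yᵢ × Lᵢ(x)
where Lᵢ(x) = Π_{j≠i} (x - xⱼ)/(xᵢ - xⱼ)

L_0(-3.8) = (-3.8 - (-3))/(-5 - (-3)) = 0.400000
L_1(-3.8) = (-3.8 - (-5))/(-3 - (-5)) = 0.600000

P(-3.8) = 3×L_0(-3.8) + 14×L_1(-3.8)
P(-3.8) = 9.600000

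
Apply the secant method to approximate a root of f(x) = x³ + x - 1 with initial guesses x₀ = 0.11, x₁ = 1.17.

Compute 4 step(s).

f(x) = x³ + x - 1
x₀ = 0.11, x₁ = 1.17

Secant formula: x_{n+1} = x_n - f(x_n)(x_n - x_{n-1})/(f(x_n) - f(x_{n-1}))

Iteration 1:
  f(0.110000) = -0.888669
  f(1.170000) = 1.771613
  x_2 = 1.170000 - 1.771613×(1.170000 - 0.110000)/(1.771613 - (-0.888669))
       = 0.464094
Iteration 2:
  f(1.170000) = 1.771613
  f(0.464094) = -0.435948
  x_3 = 0.464094 - (-0.435948)×(0.464094 - 1.170000)/(-0.435948 - 1.771613)
       = 0.603496
Iteration 3:
  f(0.464094) = -0.435948
  f(0.603496) = -0.176707
  x_4 = 0.603496 - (-0.176707)×(0.603496 - 0.464094)/(-0.176707 - (-0.435948))
       = 0.698516
Iteration 4:
  f(0.603496) = -0.176707
  f(0.698516) = 0.039340
  x_5 = 0.698516 - 0.039340×(0.698516 - 0.603496)/(0.039340 - (-0.176707))
       = 0.681214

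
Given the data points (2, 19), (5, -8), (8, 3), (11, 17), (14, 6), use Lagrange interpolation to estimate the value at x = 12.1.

Lagrange interpolation formula:
P(x) = Σ yᵢ × Lᵢ(x)
where Lᵢ(x) = Π_{j≠i} (x - xⱼ)/(xᵢ - xⱼ)

L_0(12.1) = (12.1 - 5)/(2 - 5) × (12.1 - 8)/(2 - 8) × (12.1 - 11)/(2 - 11) × (12.1 - 14)/(2 - 14) = -0.031296
L_1(12.1) = (12.1 - 2)/(5 - 2) × (12.1 - 8)/(5 - 8) × (12.1 - 11)/(5 - 11) × (12.1 - 14)/(5 - 14) = 0.178080
L_2(12.1) = (12.1 - 2)/(8 - 2) × (12.1 - 5)/(8 - 5) × (12.1 - 11)/(8 - 11) × (12.1 - 14)/(8 - 14) = -0.462574
L_3(12.1) = (12.1 - 2)/(11 - 2) × (12.1 - 5)/(11 - 5) × (12.1 - 8)/(11 - 8) × (12.1 - 14)/(11 - 14) = 1.149426
L_4(12.1) = (12.1 - 2)/(14 - 2) × (12.1 - 5)/(14 - 5) × (12.1 - 8)/(14 - 8) × (12.1 - 11)/(14 - 11) = 0.166364

P(12.1) = 19×L_0(12.1) + (-8)×L_1(12.1) + 3×L_2(12.1) + 17×L_3(12.1) + 6×L_4(12.1)
P(12.1) = 17.131432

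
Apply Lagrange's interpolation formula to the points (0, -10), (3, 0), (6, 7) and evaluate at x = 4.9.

Lagrange interpolation formula:
P(x) = Σ yᵢ × Lᵢ(x)
where Lᵢ(x) = Π_{j≠i} (x - xⱼ)/(xᵢ - xⱼ)

L_0(4.9) = (4.9 - 3)/(0 - 3) × (4.9 - 6)/(0 - 6) = -0.116111
L_1(4.9) = (4.9 - 0)/(3 - 0) × (4.9 - 6)/(3 - 6) = 0.598889
L_2(4.9) = (4.9 - 0)/(6 - 0) × (4.9 - 3)/(6 - 3) = 0.517222

P(4.9) = (-10)×L_0(4.9) + 0×L_1(4.9) + 7×L_2(4.9)
P(4.9) = 4.781667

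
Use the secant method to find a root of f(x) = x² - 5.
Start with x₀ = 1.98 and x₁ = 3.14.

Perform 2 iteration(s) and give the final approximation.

f(x) = x² - 5
x₀ = 1.98, x₁ = 3.14

Secant formula: x_{n+1} = x_n - f(x_n)(x_n - x_{n-1})/(f(x_n) - f(x_{n-1}))

Iteration 1:
  f(1.980000) = -1.079600
  f(3.140000) = 4.859600
  x_2 = 3.140000 - 4.859600×(3.140000 - 1.980000)/(4.859600 - (-1.079600))
       = 2.190859
Iteration 2:
  f(3.140000) = 4.859600
  f(2.190859) = -0.200135
  x_3 = 2.190859 - (-0.200135)×(2.190859 - 3.140000)/(-0.200135 - 4.859600)
       = 2.228402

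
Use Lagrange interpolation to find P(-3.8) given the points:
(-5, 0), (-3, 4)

Lagrange interpolation formula:
P(x) = Σ yᵢ × Lᵢ(x)
where Lᵢ(x) = Π_{j≠i} (x - xⱼ)/(xᵢ - xⱼ)

L_0(-3.8) = (-3.8 - (-3))/(-5 - (-3)) = 0.400000
L_1(-3.8) = (-3.8 - (-5))/(-3 - (-5)) = 0.600000

P(-3.8) = 0×L_0(-3.8) + 4×L_1(-3.8)
P(-3.8) = 2.400000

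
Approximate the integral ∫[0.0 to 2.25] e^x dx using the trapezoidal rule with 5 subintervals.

f(x) = e^x
a = 0.0, b = 2.25, n = 5
h = (b - a)/n = 0.450000

Trapezoidal rule: (h/2)[f(x₀) + 2f(x₁) + 2f(x₂) + ... + f(xₙ)]

x_0 = 0.0000, f(x_0) = 1.000000, coefficient = 1
x_1 = 0.4500, f(x_1) = 1.568312, coefficient = 2
x_2 = 0.9000, f(x_2) = 2.459603, coefficient = 2
x_3 = 1.3500, f(x_3) = 3.857426, coefficient = 2
x_4 = 1.8000, f(x_4) = 6.049647, coefficient = 2
x_5 = 2.2500, f(x_5) = 9.487736, coefficient = 1

I ≈ (0.450000/2) × 38.357712 = 8.630485
Exact value: 8.487736
Error: 0.142749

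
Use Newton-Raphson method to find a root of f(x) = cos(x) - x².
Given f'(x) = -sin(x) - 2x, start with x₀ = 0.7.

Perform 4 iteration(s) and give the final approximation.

f(x) = cos(x) - x²
f'(x) = -sin(x) - 2x
x₀ = 0.7

Newton-Raphson formula: x_{n+1} = x_n - f(x_n)/f'(x_n)

Iteration 1:
  f(0.700000) = 0.274842
  f'(0.700000) = -2.044218
  x_1 = 0.700000 - 0.274842/(-2.044218) = 0.834449
Iteration 2:
  f(0.834449) = -0.024718
  f'(0.834449) = -2.409823
  x_2 = 0.834449 - (-0.024718)/(-2.409823) = 0.824191
Iteration 3:
  f(0.824191) = -0.000141
  f'(0.824191) = -2.382382
  x_3 = 0.824191 - (-0.000141)/(-2.382382) = 0.824132
Iteration 4:
  f(0.824132) = 0.000000
  f'(0.824132) = -2.382223
  x_4 = 0.824132 - 0.000000/(-2.382223) = 0.824132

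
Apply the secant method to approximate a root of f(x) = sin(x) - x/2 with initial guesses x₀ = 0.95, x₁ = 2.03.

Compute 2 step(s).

f(x) = sin(x) - x/2
x₀ = 0.95, x₁ = 2.03

Secant formula: x_{n+1} = x_n - f(x_n)(x_n - x_{n-1})/(f(x_n) - f(x_{n-1}))

Iteration 1:
  f(0.950000) = 0.338416
  f(2.030000) = -0.118594
  x_2 = 2.030000 - (-0.118594)×(2.030000 - 0.950000)/(-0.118594 - 0.338416)
       = 1.749739
Iteration 2:
  f(2.030000) = -0.118594
  f(1.749739) = 0.109163
  x_3 = 1.749739 - 0.109163×(1.749739 - 2.030000)/(0.109163 - (-0.118594))
       = 1.884067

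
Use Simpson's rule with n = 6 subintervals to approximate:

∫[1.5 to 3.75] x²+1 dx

f(x) = x²+1
a = 1.5, b = 3.75, n = 6
h = (b - a)/n = 0.375000

Simpson's rule: (h/3)[f(x₀) + 4f(x₁) + 2f(x₂) + ... + f(xₙ)]

x_0 = 1.5000, f(x_0) = 3.250000, coefficient = 1
x_1 = 1.8750, f(x_1) = 4.515625, coefficient = 4
x_2 = 2.2500, f(x_2) = 6.062500, coefficient = 2
x_3 = 2.6250, f(x_3) = 7.890625, coefficient = 4
x_4 = 3.0000, f(x_4) = 10.000000, coefficient = 2
x_5 = 3.3750, f(x_5) = 12.390625, coefficient = 4
x_6 = 3.7500, f(x_6) = 15.062500, coefficient = 1

I ≈ (0.375000/3) × 149.625000 = 18.703125
Exact value: 18.703125
Error: 0.000000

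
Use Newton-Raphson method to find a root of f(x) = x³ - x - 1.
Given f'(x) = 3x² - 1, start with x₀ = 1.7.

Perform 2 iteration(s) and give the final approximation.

f(x) = x³ - x - 1
f'(x) = 3x² - 1
x₀ = 1.7

Newton-Raphson formula: x_{n+1} = x_n - f(x_n)/f'(x_n)

Iteration 1:
  f(1.700000) = 2.213000
  f'(1.700000) = 7.670000
  x_1 = 1.700000 - 2.213000/7.670000 = 1.411473
Iteration 2:
  f(1.411473) = 0.400544
  f'(1.411473) = 4.976770
  x_2 = 1.411473 - 0.400544/4.976770 = 1.330991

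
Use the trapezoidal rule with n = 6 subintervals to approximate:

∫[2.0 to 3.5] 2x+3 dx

f(x) = 2x+3
a = 2.0, b = 3.5, n = 6
h = (b - a)/n = 0.250000

Trapezoidal rule: (h/2)[f(x₀) + 2f(x₁) + 2f(x₂) + ... + f(xₙ)]

x_0 = 2.0000, f(x_0) = 7.000000, coefficient = 1
x_1 = 2.2500, f(x_1) = 7.500000, coefficient = 2
x_2 = 2.5000, f(x_2) = 8.000000, coefficient = 2
x_3 = 2.7500, f(x_3) = 8.500000, coefficient = 2
x_4 = 3.0000, f(x_4) = 9.000000, coefficient = 2
x_5 = 3.2500, f(x_5) = 9.500000, coefficient = 2
x_6 = 3.5000, f(x_6) = 10.000000, coefficient = 1

I ≈ (0.250000/2) × 102.000000 = 12.750000
Exact value: 12.750000
Error: 0.000000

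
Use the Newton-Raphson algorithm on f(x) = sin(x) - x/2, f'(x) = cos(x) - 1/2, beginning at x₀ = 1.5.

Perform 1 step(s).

f(x) = sin(x) - x/2
f'(x) = cos(x) - 1/2
x₀ = 1.5

Newton-Raphson formula: x_{n+1} = x_n - f(x_n)/f'(x_n)

Iteration 1:
  f(1.500000) = 0.247495
  f'(1.500000) = -0.429263
  x_1 = 1.500000 - 0.247495/(-0.429263) = 2.076558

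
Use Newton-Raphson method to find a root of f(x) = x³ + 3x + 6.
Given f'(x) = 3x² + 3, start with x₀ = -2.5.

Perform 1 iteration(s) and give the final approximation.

f(x) = x³ + 3x + 6
f'(x) = 3x² + 3
x₀ = -2.5

Newton-Raphson formula: x_{n+1} = x_n - f(x_n)/f'(x_n)

Iteration 1:
  f(-2.500000) = -17.125000
  f'(-2.500000) = 21.750000
  x_1 = -2.500000 - (-17.125000)/21.750000 = -1.712644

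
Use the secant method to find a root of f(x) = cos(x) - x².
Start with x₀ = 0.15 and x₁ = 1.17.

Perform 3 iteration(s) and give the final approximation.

f(x) = cos(x) - x²
x₀ = 0.15, x₁ = 1.17

Secant formula: x_{n+1} = x_n - f(x_n)(x_n - x_{n-1})/(f(x_n) - f(x_{n-1}))

Iteration 1:
  f(0.150000) = 0.966271
  f(1.170000) = -0.978748
  x_2 = 1.170000 - (-0.978748)×(1.170000 - 0.150000)/(-0.978748 - 0.966271)
       = 0.656728
Iteration 2:
  f(1.170000) = -0.978748
  f(0.656728) = 0.360702
  x_3 = 0.656728 - 0.360702×(0.656728 - 1.170000)/(0.360702 - (-0.978748))
       = 0.794948
Iteration 3:
  f(0.656728) = 0.360702
  f(0.794948) = 0.068380
  x_4 = 0.794948 - 0.068380×(0.794948 - 0.656728)/(0.068380 - 0.360702)
       = 0.827280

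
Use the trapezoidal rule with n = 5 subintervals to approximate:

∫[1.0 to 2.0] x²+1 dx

f(x) = x²+1
a = 1.0, b = 2.0, n = 5
h = (b - a)/n = 0.200000

Trapezoidal rule: (h/2)[f(x₀) + 2f(x₁) + 2f(x₂) + ... + f(xₙ)]

x_0 = 1.0000, f(x_0) = 2.000000, coefficient = 1
x_1 = 1.2000, f(x_1) = 2.440000, coefficient = 2
x_2 = 1.4000, f(x_2) = 2.960000, coefficient = 2
x_3 = 1.6000, f(x_3) = 3.560000, coefficient = 2
x_4 = 1.8000, f(x_4) = 4.240000, coefficient = 2
x_5 = 2.0000, f(x_5) = 5.000000, coefficient = 1

I ≈ (0.200000/2) × 33.400000 = 3.340000
Exact value: 3.333333
Error: 0.006667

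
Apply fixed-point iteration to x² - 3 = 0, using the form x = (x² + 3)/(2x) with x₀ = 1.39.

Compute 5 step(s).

Equation: x² - 3 = 0
Fixed-point form: x = (x² + 3)/(2x)
x₀ = 1.39

x_1 = g(1.390000) = 1.774137
x_2 = g(1.774137) = 1.732550
x_3 = g(1.732550) = 1.732051
x_4 = g(1.732051) = 1.732051
x_5 = g(1.732051) = 1.732051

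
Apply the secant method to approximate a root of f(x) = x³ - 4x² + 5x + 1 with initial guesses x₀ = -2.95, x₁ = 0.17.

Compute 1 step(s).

f(x) = x³ - 4x² + 5x + 1
x₀ = -2.95, x₁ = 0.17

Secant formula: x_{n+1} = x_n - f(x_n)(x_n - x_{n-1})/(f(x_n) - f(x_{n-1}))

Iteration 1:
  f(-2.950000) = -74.232375
  f(0.170000) = 1.739313
  x_2 = 0.170000 - 1.739313×(0.170000 - (-2.950000))/(1.739313 - (-74.232375))
       = 0.098570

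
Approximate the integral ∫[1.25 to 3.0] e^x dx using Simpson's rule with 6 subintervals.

f(x) = e^x
a = 1.25, b = 3.0, n = 6
h = (b - a)/n = 0.291667

Simpson's rule: (h/3)[f(x₀) + 4f(x₁) + 2f(x₂) + ... + f(xₙ)]

x_0 = 1.2500, f(x_0) = 3.490343, coefficient = 1
x_1 = 1.5417, f(x_1) = 4.672371, coefficient = 4
x_2 = 1.8333, f(x_2) = 6.254701, coefficient = 2
x_3 = 2.1250, f(x_3) = 8.372897, coefficient = 4
x_4 = 2.4167, f(x_4) = 11.208436, coefficient = 2
x_5 = 2.7083, f(x_5) = 15.004248, coefficient = 4
x_6 = 3.0000, f(x_6) = 20.085537, coefficient = 1

I ≈ (0.291667/3) × 170.700217 = 16.595854
Exact value: 16.595194
Error: 0.000661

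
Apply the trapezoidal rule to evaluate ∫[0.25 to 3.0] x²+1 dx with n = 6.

f(x) = x²+1
a = 0.25, b = 3.0, n = 6
h = (b - a)/n = 0.458333

Trapezoidal rule: (h/2)[f(x₀) + 2f(x₁) + 2f(x₂) + ... + f(xₙ)]

x_0 = 0.2500, f(x_0) = 1.062500, coefficient = 1
x_1 = 0.7083, f(x_1) = 1.501736, coefficient = 2
x_2 = 1.1667, f(x_2) = 2.361111, coefficient = 2
x_3 = 1.6250, f(x_3) = 3.640625, coefficient = 2
x_4 = 2.0833, f(x_4) = 5.340278, coefficient = 2
x_5 = 2.5417, f(x_5) = 7.460069, coefficient = 2
x_6 = 3.0000, f(x_6) = 10.000000, coefficient = 1

I ≈ (0.458333/2) × 51.670139 = 11.841073
Exact value: 11.744792
Error: 0.096282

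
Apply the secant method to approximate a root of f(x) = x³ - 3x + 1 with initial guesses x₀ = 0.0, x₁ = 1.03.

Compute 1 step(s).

f(x) = x³ - 3x + 1
x₀ = 0.0, x₁ = 1.03

Secant formula: x_{n+1} = x_n - f(x_n)(x_n - x_{n-1})/(f(x_n) - f(x_{n-1}))

Iteration 1:
  f(0.000000) = 1.000000
  f(1.030000) = -0.997273
  x_2 = 1.030000 - (-0.997273)×(1.030000 - 0.000000)/(-0.997273 - 1.000000)
       = 0.515703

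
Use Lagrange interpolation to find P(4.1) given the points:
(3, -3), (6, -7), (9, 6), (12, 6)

Lagrange interpolation formula:
P(x) = Σ yᵢ × Lᵢ(x)
where Lᵢ(x) = Π_{j≠i} (x - xⱼ)/(xᵢ - xⱼ)

L_0(4.1) = (4.1 - 6)/(3 - 6) × (4.1 - 9)/(3 - 9) × (4.1 - 12)/(3 - 12) = 0.454006
L_1(4.1) = (4.1 - 3)/(6 - 3) × (4.1 - 9)/(6 - 9) × (4.1 - 12)/(6 - 12) = 0.788537
L_2(4.1) = (4.1 - 3)/(9 - 3) × (4.1 - 6)/(9 - 6) × (4.1 - 12)/(9 - 12) = -0.305759
L_3(4.1) = (4.1 - 3)/(12 - 3) × (4.1 - 6)/(12 - 6) × (4.1 - 9)/(12 - 9) = 0.063216

P(4.1) = (-3)×L_0(4.1) + (-7)×L_1(4.1) + 6×L_2(4.1) + 6×L_3(4.1)
P(4.1) = -8.337037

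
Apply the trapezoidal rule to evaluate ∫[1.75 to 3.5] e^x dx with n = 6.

f(x) = e^x
a = 1.75, b = 3.5, n = 6
h = (b - a)/n = 0.291667

Trapezoidal rule: (h/2)[f(x₀) + 2f(x₁) + 2f(x₂) + ... + f(xₙ)]

x_0 = 1.7500, f(x_0) = 5.754603, coefficient = 1
x_1 = 2.0417, f(x_1) = 7.703438, coefficient = 2
x_2 = 2.3333, f(x_2) = 10.312259, coefficient = 2
x_3 = 2.6250, f(x_3) = 13.804574, coefficient = 2
x_4 = 2.9167, f(x_4) = 18.479586, coefficient = 2
x_5 = 3.2083, f(x_5) = 24.737822, coefficient = 2
x_6 = 3.5000, f(x_6) = 33.115452, coefficient = 1

I ≈ (0.291667/2) × 188.945412 = 27.554539
Exact value: 27.360849
Error: 0.193690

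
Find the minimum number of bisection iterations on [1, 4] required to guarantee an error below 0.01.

We need (b-a)/2^n ≤ 0.01
(4 - 1)/2^n ≤ 0.01
3/2^n ≤ 0.01
2^n ≥ 300
n ≥ log₂(300) = 8.23
n ≥ 9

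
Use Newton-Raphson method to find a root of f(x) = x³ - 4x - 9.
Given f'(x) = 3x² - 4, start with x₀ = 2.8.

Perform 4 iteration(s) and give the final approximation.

f(x) = x³ - 4x - 9
f'(x) = 3x² - 4
x₀ = 2.8

Newton-Raphson formula: x_{n+1} = x_n - f(x_n)/f'(x_n)

Iteration 1:
  f(2.800000) = 1.752000
  f'(2.800000) = 19.520000
  x_1 = 2.800000 - 1.752000/19.520000 = 2.710246
Iteration 2:
  f(2.710246) = 0.066946
  f'(2.710246) = 18.036299
  x_2 = 2.710246 - 0.066946/18.036299 = 2.706534
Iteration 3:
  f(2.706534) = 0.000112
  f'(2.706534) = 17.975982
  x_3 = 2.706534 - 0.000112/17.975982 = 2.706528
Iteration 4:
  f(2.706528) = 0.000000
  f'(2.706528) = 17.975881
  x_4 = 2.706528 - 0.000000/17.975881 = 2.706528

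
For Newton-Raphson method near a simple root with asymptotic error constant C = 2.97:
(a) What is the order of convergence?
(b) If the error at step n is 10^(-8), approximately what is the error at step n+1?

(a) Newton-Raphson has quadratic (order 2) convergence near simple roots.
    This means |e_{n+1}| ≈ C|e_n|².

(b) With |e_n| = 10^(-8) and C = 2.97:
    |e_{n+1}| ≈ 2.97 × (10^(-8))² = 2.97 × 10^(-16)

(a) 2 (quadratic); (b) |e_{n+1}| ≈ 2.970e-16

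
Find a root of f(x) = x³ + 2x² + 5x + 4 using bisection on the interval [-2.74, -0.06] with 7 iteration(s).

f(x) = x³ + 2x² + 5x + 4
Initial interval: [-2.74, -0.06]

Iteration 1:
  c_1 = (-2.740000 + (-0.060000))/2 = -1.400000
  f(c_1) = f(-1.400000) = -1.824000
  f(a) × f(c) ≥ 0, new interval: [-1.400000, -0.060000]
Iteration 2:
  c_2 = (-1.400000 + (-0.060000))/2 = -0.730000
  f(c_2) = f(-0.730000) = 1.026783
  f(a) × f(c) < 0, new interval: [-1.400000, -0.730000]
Iteration 3:
  c_3 = (-1.400000 + (-0.730000))/2 = -1.065000
  f(c_3) = f(-1.065000) = -0.264500
  f(a) × f(c) ≥ 0, new interval: [-1.065000, -0.730000]
Iteration 4:
  c_4 = (-1.065000 + (-0.730000))/2 = -0.897500
  f(c_4) = f(-0.897500) = 0.400571
  f(a) × f(c) < 0, new interval: [-1.065000, -0.897500]
Iteration 5:
  c_5 = (-1.065000 + (-0.897500))/2 = -0.981250
  f(c_5) = f(-0.981250) = 0.074655
  f(a) × f(c) < 0, new interval: [-1.065000, -0.981250]
Iteration 6:
  c_6 = (-1.065000 + (-0.981250))/2 = -1.023125
  f(c_6) = f(-1.023125) = -0.093047
  f(a) × f(c) ≥ 0, new interval: [-1.023125, -0.981250]
Iteration 7:
  c_7 = (-1.023125 + (-0.981250))/2 = -1.002188
  f(c_7) = f(-1.002188) = -0.008755
  f(a) × f(c) ≥ 0, new interval: [-1.002188, -0.981250]

After 7 iteration(s), the approximation is c_7 = -1.002188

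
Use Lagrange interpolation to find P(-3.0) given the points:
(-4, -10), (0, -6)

Lagrange interpolation formula:
P(x) = Σ yᵢ × Lᵢ(x)
where Lᵢ(x) = Π_{j≠i} (x - xⱼ)/(xᵢ - xⱼ)

L_0(-3.0) = (-3.0 - 0)/(-4 - 0) = 0.750000
L_1(-3.0) = (-3.0 - (-4))/(0 - (-4)) = 0.250000

P(-3.0) = (-10)×L_0(-3.0) + (-6)×L_1(-3.0)
P(-3.0) = -9.000000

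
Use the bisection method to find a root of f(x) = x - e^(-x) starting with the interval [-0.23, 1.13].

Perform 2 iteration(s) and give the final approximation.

f(x) = x - e^(-x)
Initial interval: [-0.23, 1.13]

Iteration 1:
  c_1 = (-0.230000 + 1.130000)/2 = 0.450000
  f(c_1) = f(0.450000) = -0.187628
  f(a) × f(c) ≥ 0, new interval: [0.450000, 1.130000]
Iteration 2:
  c_2 = (0.450000 + 1.130000)/2 = 0.790000
  f(c_2) = f(0.790000) = 0.336155
  f(a) × f(c) < 0, new interval: [0.450000, 0.790000]

After 2 iteration(s), the approximation is c_2 = 0.790000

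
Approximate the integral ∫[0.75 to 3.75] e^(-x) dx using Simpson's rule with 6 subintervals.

f(x) = e^(-x)
a = 0.75, b = 3.75, n = 6
h = (b - a)/n = 0.500000

Simpson's rule: (h/3)[f(x₀) + 4f(x₁) + 2f(x₂) + ... + f(xₙ)]

x_0 = 0.7500, f(x_0) = 0.472367, coefficient = 1
x_1 = 1.2500, f(x_1) = 0.286505, coefficient = 4
x_2 = 1.7500, f(x_2) = 0.173774, coefficient = 2
x_3 = 2.2500, f(x_3) = 0.105399, coefficient = 4
x_4 = 2.7500, f(x_4) = 0.063928, coefficient = 2
x_5 = 3.2500, f(x_5) = 0.038774, coefficient = 4
x_6 = 3.7500, f(x_6) = 0.023518, coefficient = 1

I ≈ (0.500000/3) × 2.694001 = 0.449000
Exact value: 0.448849
Error: 0.000151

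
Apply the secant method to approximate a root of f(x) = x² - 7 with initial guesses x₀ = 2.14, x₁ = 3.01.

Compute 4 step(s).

f(x) = x² - 7
x₀ = 2.14, x₁ = 3.01

Secant formula: x_{n+1} = x_n - f(x_n)(x_n - x_{n-1})/(f(x_n) - f(x_{n-1}))

Iteration 1:
  f(2.140000) = -2.420400
  f(3.010000) = 2.060100
  x_2 = 3.010000 - 2.060100×(3.010000 - 2.140000)/(2.060100 - (-2.420400))
       = 2.609981
Iteration 2:
  f(3.010000) = 2.060100
  f(2.609981) = -0.188001
  x_3 = 2.609981 - (-0.188001)×(2.609981 - 3.010000)/(-0.188001 - 2.060100)
       = 2.643433
Iteration 3:
  f(2.609981) = -0.188001
  f(2.643433) = -0.012263
  x_4 = 2.643433 - (-0.012263)×(2.643433 - 2.609981)/(-0.012263 - (-0.188001))
       = 2.645767
Iteration 4:
  f(2.643433) = -0.012263
  f(2.645767) = 0.000084
  x_5 = 2.645767 - 0.000084×(2.645767 - 2.643433)/(0.000084 - (-0.012263))
       = 2.645751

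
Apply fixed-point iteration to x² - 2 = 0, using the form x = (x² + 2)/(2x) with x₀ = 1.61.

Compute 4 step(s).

Equation: x² - 2 = 0
Fixed-point form: x = (x² + 2)/(2x)
x₀ = 1.61

x_1 = g(1.610000) = 1.426118
x_2 = g(1.426118) = 1.414263
x_3 = g(1.414263) = 1.414214
x_4 = g(1.414214) = 1.414214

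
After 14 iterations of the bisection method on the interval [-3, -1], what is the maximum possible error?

Bisection error bound: |error| ≤ (b-a)/2^n
|error| ≤ (-1 - (-3))/2^14 = 2/2^14
|error| ≤ 0.0001220703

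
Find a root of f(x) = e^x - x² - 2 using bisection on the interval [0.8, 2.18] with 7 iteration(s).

f(x) = e^x - x² - 2
Initial interval: [0.8, 2.18]

Iteration 1:
  c_1 = (0.800000 + 2.180000)/2 = 1.490000
  f(c_1) = f(1.490000) = 0.216996
  f(a) × f(c) < 0, new interval: [0.800000, 1.490000]
Iteration 2:
  c_2 = (0.800000 + 1.490000)/2 = 1.145000
  f(c_2) = f(1.145000) = -0.168584
  f(a) × f(c) ≥ 0, new interval: [1.145000, 1.490000]
Iteration 3:
  c_3 = (1.145000 + 1.490000)/2 = 1.317500
  f(c_3) = f(1.317500) = -0.001732
  f(a) × f(c) ≥ 0, new interval: [1.317500, 1.490000]
Iteration 4:
  c_4 = (1.317500 + 1.490000)/2 = 1.403750
  f(c_4) = f(1.403750) = 0.099921
  f(a) × f(c) < 0, new interval: [1.317500, 1.403750]
Iteration 5:
  c_5 = (1.317500 + 1.403750)/2 = 1.360625
  f(c_5) = f(1.360625) = 0.047329
  f(a) × f(c) < 0, new interval: [1.317500, 1.360625]
Iteration 6:
  c_6 = (1.317500 + 1.360625)/2 = 1.339063
  f(c_6) = f(1.339063) = 0.022376
  f(a) × f(c) < 0, new interval: [1.317500, 1.339063]
Iteration 7:
  c_7 = (1.317500 + 1.339063)/2 = 1.328281
  f(c_7) = f(1.328281) = 0.010219
  f(a) × f(c) < 0, new interval: [1.317500, 1.328281]

After 7 iteration(s), the approximation is c_7 = 1.328281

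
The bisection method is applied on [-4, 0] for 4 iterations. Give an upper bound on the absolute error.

Bisection error bound: |error| ≤ (b-a)/2^n
|error| ≤ (0 - (-4))/2^4 = 4/2^4
|error| ≤ 0.2500000000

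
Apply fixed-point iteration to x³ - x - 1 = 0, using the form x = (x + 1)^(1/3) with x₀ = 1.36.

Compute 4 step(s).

Equation: x³ - x - 1 = 0
Fixed-point form: x = (x + 1)^(1/3)
x₀ = 1.36

x_1 = g(1.360000) = 1.331386
x_2 = g(1.331386) = 1.325983
x_3 = g(1.325983) = 1.324958
x_4 = g(1.324958) = 1.324764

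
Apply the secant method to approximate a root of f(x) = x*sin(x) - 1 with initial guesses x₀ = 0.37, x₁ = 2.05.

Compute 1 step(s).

f(x) = x*sin(x) - 1
x₀ = 0.37, x₁ = 2.05

Secant formula: x_{n+1} = x_n - f(x_n)(x_n - x_{n-1})/(f(x_n) - f(x_{n-1}))

Iteration 1:
  f(0.370000) = -0.866202
  f(2.050000) = 0.819093
  x_2 = 2.050000 - 0.819093×(2.050000 - 0.370000)/(0.819093 - (-0.866202))
       = 1.233481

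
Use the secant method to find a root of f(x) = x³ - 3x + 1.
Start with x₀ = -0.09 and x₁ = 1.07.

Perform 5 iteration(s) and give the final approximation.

f(x) = x³ - 3x + 1
x₀ = -0.09, x₁ = 1.07

Secant formula: x_{n+1} = x_n - f(x_n)(x_n - x_{n-1})/(f(x_n) - f(x_{n-1}))

Iteration 1:
  f(-0.090000) = 1.269271
  f(1.070000) = -0.984957
  x_2 = 1.070000 - (-0.984957)×(1.070000 - (-0.090000))/(-0.984957 - 1.269271)
       = 0.563152
Iteration 2:
  f(1.070000) = -0.984957
  f(0.563152) = -0.510859
  x_3 = 0.563152 - (-0.510859)×(0.563152 - 1.070000)/(-0.510859 - (-0.984957))
       = 0.017005
Iteration 3:
  f(0.563152) = -0.510859
  f(0.017005) = 0.948989
  x_4 = 0.017005 - 0.948989×(0.017005 - 0.563152)/(0.948989 - (-0.510859))
       = 0.372034
Iteration 4:
  f(0.017005) = 0.948989
  f(0.372034) = -0.064609
  x_5 = 0.372034 - (-0.064609)×(0.372034 - 0.017005)/(-0.064609 - 0.948989)
       = 0.349404
Iteration 5:
  f(0.372034) = -0.064609
  f(0.349404) = -0.005555
  x_6 = 0.349404 - (-0.005555)×(0.349404 - 0.372034)/(-0.005555 - (-0.064609))
       = 0.347275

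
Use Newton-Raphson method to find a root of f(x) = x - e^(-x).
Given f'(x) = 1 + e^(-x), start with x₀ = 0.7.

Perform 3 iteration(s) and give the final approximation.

f(x) = x - e^(-x)
f'(x) = 1 + e^(-x)
x₀ = 0.7

Newton-Raphson formula: x_{n+1} = x_n - f(x_n)/f'(x_n)

Iteration 1:
  f(0.700000) = 0.203415
  f'(0.700000) = 1.496585
  x_1 = 0.700000 - 0.203415/1.496585 = 0.564081
Iteration 2:
  f(0.564081) = -0.004802
  f'(0.564081) = 1.568883
  x_2 = 0.564081 - (-0.004802)/1.568883 = 0.567142
Iteration 3:
  f(0.567142) = -0.000003
  f'(0.567142) = 1.567144
  x_3 = 0.567142 - (-0.000003)/1.567144 = 0.567143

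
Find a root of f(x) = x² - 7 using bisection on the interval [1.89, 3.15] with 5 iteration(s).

f(x) = x² - 7
Initial interval: [1.89, 3.15]

Iteration 1:
  c_1 = (1.890000 + 3.150000)/2 = 2.520000
  f(c_1) = f(2.520000) = -0.649600
  f(a) × f(c) ≥ 0, new interval: [2.520000, 3.150000]
Iteration 2:
  c_2 = (2.520000 + 3.150000)/2 = 2.835000
  f(c_2) = f(2.835000) = 1.037225
  f(a) × f(c) < 0, new interval: [2.520000, 2.835000]
Iteration 3:
  c_3 = (2.520000 + 2.835000)/2 = 2.677500
  f(c_3) = f(2.677500) = 0.169006
  f(a) × f(c) < 0, new interval: [2.520000, 2.677500]
Iteration 4:
  c_4 = (2.520000 + 2.677500)/2 = 2.598750
  f(c_4) = f(2.598750) = -0.246498
  f(a) × f(c) ≥ 0, new interval: [2.598750, 2.677500]
Iteration 5:
  c_5 = (2.598750 + 2.677500)/2 = 2.638125
  f(c_5) = f(2.638125) = -0.040296
  f(a) × f(c) ≥ 0, new interval: [2.638125, 2.677500]

After 5 iteration(s), the approximation is c_5 = 2.638125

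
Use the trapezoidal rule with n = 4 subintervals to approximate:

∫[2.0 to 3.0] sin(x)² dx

f(x) = sin(x)²
a = 2.0, b = 3.0, n = 4
h = (b - a)/n = 0.250000

Trapezoidal rule: (h/2)[f(x₀) + 2f(x₁) + 2f(x₂) + ... + f(xₙ)]

x_0 = 2.0000, f(x_0) = 0.826822, coefficient = 1
x_1 = 2.2500, f(x_1) = 0.605398, coefficient = 2
x_2 = 2.5000, f(x_2) = 0.358169, coefficient = 2
x_3 = 2.7500, f(x_3) = 0.145665, coefficient = 2
x_4 = 3.0000, f(x_4) = 0.019915, coefficient = 1

I ≈ (0.250000/2) × 3.065201 = 0.383150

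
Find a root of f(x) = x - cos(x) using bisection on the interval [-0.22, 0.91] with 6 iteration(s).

f(x) = x - cos(x)
Initial interval: [-0.22, 0.91]

Iteration 1:
  c_1 = (-0.220000 + 0.910000)/2 = 0.345000
  f(c_1) = f(0.345000) = -0.596075
  f(a) × f(c) ≥ 0, new interval: [0.345000, 0.910000]
Iteration 2:
  c_2 = (0.345000 + 0.910000)/2 = 0.627500
  f(c_2) = f(0.627500) = -0.181998
  f(a) × f(c) ≥ 0, new interval: [0.627500, 0.910000]
Iteration 3:
  c_3 = (0.627500 + 0.910000)/2 = 0.768750
  f(c_3) = f(0.768750) = 0.049970
  f(a) × f(c) < 0, new interval: [0.627500, 0.768750]
Iteration 4:
  c_4 = (0.627500 + 0.768750)/2 = 0.698125
  f(c_4) = f(0.698125) = -0.067924
  f(a) × f(c) ≥ 0, new interval: [0.698125, 0.768750]
Iteration 5:
  c_5 = (0.698125 + 0.768750)/2 = 0.733438
  f(c_5) = f(0.733438) = -0.009440
  f(a) × f(c) ≥ 0, new interval: [0.733438, 0.768750]
Iteration 6:
  c_6 = (0.733438 + 0.768750)/2 = 0.751094
  f(c_6) = f(0.751094) = 0.020151
  f(a) × f(c) < 0, new interval: [0.733438, 0.751094]

After 6 iteration(s), the approximation is c_6 = 0.751094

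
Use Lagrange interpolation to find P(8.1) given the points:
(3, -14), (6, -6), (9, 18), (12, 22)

Lagrange interpolation formula:
P(x) = Σ yᵢ × Lᵢ(x)
where Lᵢ(x) = Π_{j≠i} (x - xⱼ)/(xᵢ - xⱼ)

L_0(8.1) = (8.1 - 6)/(3 - 6) × (8.1 - 9)/(3 - 9) × (8.1 - 12)/(3 - 12) = -0.045500
L_1(8.1) = (8.1 - 3)/(6 - 3) × (8.1 - 9)/(6 - 9) × (8.1 - 12)/(6 - 12) = 0.331500
L_2(8.1) = (8.1 - 3)/(9 - 3) × (8.1 - 6)/(9 - 6) × (8.1 - 12)/(9 - 12) = 0.773500
L_3(8.1) = (8.1 - 3)/(12 - 3) × (8.1 - 6)/(12 - 6) × (8.1 - 9)/(12 - 9) = -0.059500

P(8.1) = (-14)×L_0(8.1) + (-6)×L_1(8.1) + 18×L_2(8.1) + 22×L_3(8.1)
P(8.1) = 11.262000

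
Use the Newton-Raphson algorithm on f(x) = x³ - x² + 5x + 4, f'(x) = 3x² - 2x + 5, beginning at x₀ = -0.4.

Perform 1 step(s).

f(x) = x³ - x² + 5x + 4
f'(x) = 3x² - 2x + 5
x₀ = -0.4

Newton-Raphson formula: x_{n+1} = x_n - f(x_n)/f'(x_n)

Iteration 1:
  f(-0.400000) = 1.776000
  f'(-0.400000) = 6.280000
  x_1 = -0.400000 - 1.776000/6.280000 = -0.682803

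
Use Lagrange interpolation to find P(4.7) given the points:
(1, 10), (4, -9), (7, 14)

Lagrange interpolation formula:
P(x) = Σ yᵢ × Lᵢ(x)
where Lᵢ(x) = Π_{j≠i} (x - xⱼ)/(xᵢ - xⱼ)

L_0(4.7) = (4.7 - 4)/(1 - 4) × (4.7 - 7)/(1 - 7) = -0.089444
L_1(4.7) = (4.7 - 1)/(4 - 1) × (4.7 - 7)/(4 - 7) = 0.945556
L_2(4.7) = (4.7 - 1)/(7 - 1) × (4.7 - 4)/(7 - 4) = 0.143889

P(4.7) = 10×L_0(4.7) + (-9)×L_1(4.7) + 14×L_2(4.7)
P(4.7) = -7.390000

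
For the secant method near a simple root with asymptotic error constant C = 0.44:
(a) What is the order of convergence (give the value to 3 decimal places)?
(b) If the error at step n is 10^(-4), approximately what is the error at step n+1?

(a) Secant method has superlinear convergence with order φ = (1+√5)/2 ≈ 1.618.
    This means |e_{n+1}| ≈ C|e_n|^1.618.

(b) With |e_n| = 10^(-4) and C = 0.44:
    |e_{n+1}| ≈ 0.44 × (10^(-4))^1.618 = 0.44 × 10^(-6.47)

(a) ≈ 1.618 (golden ratio); (b) |e_{n+1}| ≈ 1.484e-07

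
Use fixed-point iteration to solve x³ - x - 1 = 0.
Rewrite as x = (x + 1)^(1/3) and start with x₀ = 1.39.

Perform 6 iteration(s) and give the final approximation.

Equation: x³ - x - 1 = 0
Fixed-point form: x = (x + 1)^(1/3)
x₀ = 1.39

x_1 = g(1.390000) = 1.337004
x_2 = g(1.337004) = 1.327048
x_3 = g(1.327048) = 1.325160
x_4 = g(1.325160) = 1.324802
x_5 = g(1.324802) = 1.324734
x_6 = g(1.324734) = 1.324721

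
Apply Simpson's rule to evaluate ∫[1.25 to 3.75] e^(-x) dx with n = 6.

f(x) = e^(-x)
a = 1.25, b = 3.75, n = 6
h = (b - a)/n = 0.416667

Simpson's rule: (h/3)[f(x₀) + 4f(x₁) + 2f(x₂) + ... + f(xₙ)]

x_0 = 1.2500, f(x_0) = 0.286505, coefficient = 1
x_1 = 1.6667, f(x_1) = 0.188876, coefficient = 4
x_2 = 2.0833, f(x_2) = 0.124514, coefficient = 2
x_3 = 2.5000, f(x_3) = 0.082085, coefficient = 4
x_4 = 2.9167, f(x_4) = 0.054114, coefficient = 2
x_5 = 3.3333, f(x_5) = 0.035674, coefficient = 4
x_6 = 3.7500, f(x_6) = 0.023518, coefficient = 1

I ≈ (0.416667/3) × 1.893817 = 0.263030
Exact value: 0.262987
Error: 0.000043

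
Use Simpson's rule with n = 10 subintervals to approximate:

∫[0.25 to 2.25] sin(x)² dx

f(x) = sin(x)²
a = 0.25, b = 2.25, n = 10
h = (b - a)/n = 0.200000

Simpson's rule: (h/3)[f(x₀) + 4f(x₁) + 2f(x₂) + ... + f(xₙ)]

x_0 = 0.2500, f(x_0) = 0.061209, coefficient = 1
x_1 = 0.4500, f(x_1) = 0.189195, coefficient = 4
x_2 = 0.6500, f(x_2) = 0.366251, coefficient = 2
x_3 = 0.8500, f(x_3) = 0.564422, coefficient = 4
x_4 = 1.0500, f(x_4) = 0.752423, coefficient = 2
x_5 = 1.2500, f(x_5) = 0.900572, coefficient = 4
x_6 = 1.4500, f(x_6) = 0.985479, coefficient = 2
x_7 = 1.6500, f(x_7) = 0.993740, coefficient = 4
x_8 = 1.8500, f(x_8) = 0.924050, coefficient = 2
x_9 = 2.0500, f(x_9) = 0.787412, coefficient = 4
x_10 = 2.2500, f(x_10) = 0.605398, coefficient = 1

I ≈ (0.200000/3) × 20.464376 = 1.364292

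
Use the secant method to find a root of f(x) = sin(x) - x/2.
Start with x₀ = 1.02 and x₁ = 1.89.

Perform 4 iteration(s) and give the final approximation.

f(x) = sin(x) - x/2
x₀ = 1.02, x₁ = 1.89

Secant formula: x_{n+1} = x_n - f(x_n)(x_n - x_{n-1})/(f(x_n) - f(x_{n-1}))

Iteration 1:
  f(1.020000) = 0.342108
  f(1.890000) = 0.004486
  x_2 = 1.890000 - 0.004486×(1.890000 - 1.020000)/(0.004486 - 0.342108)
       = 1.901559
Iteration 2:
  f(1.890000) = 0.004486
  f(1.901559) = -0.004984
  x_3 = 1.901559 - (-0.004984)×(1.901559 - 1.890000)/(-0.004984 - 0.004486)
       = 1.895475
Iteration 3:
  f(1.901559) = -0.004984
  f(1.895475) = 0.000016
  x_4 = 1.895475 - 0.000016×(1.895475 - 1.901559)/(0.000016 - (-0.004984))
       = 1.895494
Iteration 4:
  f(1.895475) = 0.000016
  f(1.895494) = 0.000000
  x_5 = 1.895494 - 0.000000×(1.895494 - 1.895475)/(0.000000 - 0.000016)
       = 1.895494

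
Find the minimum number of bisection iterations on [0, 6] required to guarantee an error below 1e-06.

We need (b-a)/2^n ≤ 1e-06
(6 - 0)/2^n ≤ 1e-06
6/2^n ≤ 1e-06
2^n ≥ 6000000
n ≥ log₂(6000000) = 22.52
n ≥ 23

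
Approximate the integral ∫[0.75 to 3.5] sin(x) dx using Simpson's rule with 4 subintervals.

f(x) = sin(x)
a = 0.75, b = 3.5, n = 4
h = (b - a)/n = 0.687500

Simpson's rule: (h/3)[f(x₀) + 4f(x₁) + 2f(x₂) + ... + f(xₙ)]

x_0 = 0.7500, f(x_0) = 0.681639, coefficient = 1
x_1 = 1.4375, f(x_1) = 0.991129, coefficient = 4
x_2 = 2.1250, f(x_2) = 0.850320, coefficient = 2
x_3 = 2.8125, f(x_3) = 0.323185, coefficient = 4
x_4 = 3.5000, f(x_4) = -0.350783, coefficient = 1

I ≈ (0.687500/3) × 7.288750 = 1.670339
Exact value: 1.668146
Error: 0.002193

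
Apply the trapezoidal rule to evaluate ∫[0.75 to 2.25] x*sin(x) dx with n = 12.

f(x) = x*sin(x)
a = 0.75, b = 2.25, n = 12
h = (b - a)/n = 0.125000

Trapezoidal rule: (h/2)[f(x₀) + 2f(x₁) + 2f(x₂) + ... + f(xₙ)]

x_0 = 0.7500, f(x_0) = 0.511229, coefficient = 1
x_1 = 0.8750, f(x_1) = 0.671601, coefficient = 2
x_2 = 1.0000, f(x_2) = 0.841471, coefficient = 2
x_3 = 1.1250, f(x_3) = 1.015051, coefficient = 2
x_4 = 1.2500, f(x_4) = 1.186231, coefficient = 2
x_5 = 1.3750, f(x_5) = 1.348728, coefficient = 2
x_6 = 1.5000, f(x_6) = 1.496242, coefficient = 2
x_7 = 1.6250, f(x_7) = 1.622613, coefficient = 2
x_8 = 1.7500, f(x_8) = 1.721975, coefficient = 2
x_9 = 1.8750, f(x_9) = 1.788911, coefficient = 2
x_10 = 2.0000, f(x_10) = 1.818595, coefficient = 2
x_11 = 2.1250, f(x_11) = 1.806930, coefficient = 2
x_12 = 2.2500, f(x_12) = 1.750665, coefficient = 1

I ≈ (0.125000/2) × 32.898590 = 2.056162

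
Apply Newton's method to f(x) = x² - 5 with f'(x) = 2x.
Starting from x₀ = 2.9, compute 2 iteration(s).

f(x) = x² - 5
f'(x) = 2x
x₀ = 2.9

Newton-Raphson formula: x_{n+1} = x_n - f(x_n)/f'(x_n)

Iteration 1:
  f(2.900000) = 3.410000
  f'(2.900000) = 5.800000
  x_1 = 2.900000 - 3.410000/5.800000 = 2.312069
Iteration 2:
  f(2.312069) = 0.345663
  f'(2.312069) = 4.624138
  x_2 = 2.312069 - 0.345663/4.624138 = 2.237317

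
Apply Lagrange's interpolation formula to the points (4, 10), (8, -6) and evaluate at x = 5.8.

Lagrange interpolation formula:
P(x) = Σ yᵢ × Lᵢ(x)
where Lᵢ(x) = Π_{j≠i} (x - xⱼ)/(xᵢ - xⱼ)

L_0(5.8) = (5.8 - 8)/(4 - 8) = 0.550000
L_1(5.8) = (5.8 - 4)/(8 - 4) = 0.450000

P(5.8) = 10×L_0(5.8) + (-6)×L_1(5.8)
P(5.8) = 2.800000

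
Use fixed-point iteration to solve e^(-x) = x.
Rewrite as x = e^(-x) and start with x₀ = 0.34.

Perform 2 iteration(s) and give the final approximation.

Equation: e^(-x) = x
Fixed-point form: x = e^(-x)
x₀ = 0.34

x_1 = g(0.340000) = 0.711770
x_2 = g(0.711770) = 0.490775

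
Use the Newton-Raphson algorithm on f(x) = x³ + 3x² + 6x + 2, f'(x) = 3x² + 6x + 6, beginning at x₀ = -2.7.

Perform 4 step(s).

f(x) = x³ + 3x² + 6x + 2
f'(x) = 3x² + 6x + 6
x₀ = -2.7

Newton-Raphson formula: x_{n+1} = x_n - f(x_n)/f'(x_n)

Iteration 1:
  f(-2.700000) = -12.013000
  f'(-2.700000) = 11.670000
  x_1 = -2.700000 - (-12.013000)/11.670000 = -1.670608
Iteration 2:
  f(-1.670608) = -4.313408
  f'(-1.670608) = 4.349147
  x_2 = -1.670608 - (-4.313408)/4.349147 = -0.678826
Iteration 3:
  f(-0.678826) = -1.003347
  f'(-0.678826) = 3.309459
  x_3 = -0.678826 - (-1.003347)/3.309459 = -0.375650
Iteration 4:
  f(-0.375650) = 0.116429
  f'(-0.375650) = 4.169438
  x_4 = -0.375650 - 0.116429/4.169438 = -0.403575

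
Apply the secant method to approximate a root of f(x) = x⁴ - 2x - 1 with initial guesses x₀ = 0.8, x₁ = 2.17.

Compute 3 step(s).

f(x) = x⁴ - 2x - 1
x₀ = 0.8, x₁ = 2.17

Secant formula: x_{n+1} = x_n - f(x_n)(x_n - x_{n-1})/(f(x_n) - f(x_{n-1}))

Iteration 1:
  f(0.800000) = -2.190400
  f(2.170000) = 16.833739
  x_2 = 2.170000 - 16.833739×(2.170000 - 0.800000)/(16.833739 - (-2.190400))
       = 0.957739
Iteration 2:
  f(2.170000) = 16.833739
  f(0.957739) = -2.074105
  x_3 = 0.957739 - (-2.074105)×(0.957739 - 2.170000)/(-2.074105 - 16.833739)
       = 1.090719
Iteration 3:
  f(0.957739) = -2.074105
  f(1.090719) = -1.766130
  x_4 = 1.090719 - (-1.766130)×(1.090719 - 0.957739)/(-1.766130 - (-2.074105))
       = 1.853310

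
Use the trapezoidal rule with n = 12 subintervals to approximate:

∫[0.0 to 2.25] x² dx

f(x) = x²
a = 0.0, b = 2.25, n = 12
h = (b - a)/n = 0.187500

Trapezoidal rule: (h/2)[f(x₀) + 2f(x₁) + 2f(x₂) + ... + f(xₙ)]

x_0 = 0.0000, f(x_0) = 0.000000, coefficient = 1
x_1 = 0.1875, f(x_1) = 0.035156, coefficient = 2
x_2 = 0.3750, f(x_2) = 0.140625, coefficient = 2
x_3 = 0.5625, f(x_3) = 0.316406, coefficient = 2
x_4 = 0.7500, f(x_4) = 0.562500, coefficient = 2
x_5 = 0.9375, f(x_5) = 0.878906, coefficient = 2
x_6 = 1.1250, f(x_6) = 1.265625, coefficient = 2
x_7 = 1.3125, f(x_7) = 1.722656, coefficient = 2
x_8 = 1.5000, f(x_8) = 2.250000, coefficient = 2
x_9 = 1.6875, f(x_9) = 2.847656, coefficient = 2
x_10 = 1.8750, f(x_10) = 3.515625, coefficient = 2
x_11 = 2.0625, f(x_11) = 4.253906, coefficient = 2
x_12 = 2.2500, f(x_12) = 5.062500, coefficient = 1

I ≈ (0.187500/2) × 40.640625 = 3.810059
Exact value: 3.796875
Error: 0.013184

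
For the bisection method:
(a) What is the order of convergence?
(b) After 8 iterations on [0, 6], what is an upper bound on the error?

(a) Bisection has linear (order 1) convergence; the error is halved each step.

(b) Error bound = (b-a)/2^n = (6 - 0)/2^{8}
    = 6/2^{8}

(a) 1 (linear); (b) error ≤ 2.34e-02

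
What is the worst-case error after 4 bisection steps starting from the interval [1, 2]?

Bisection error bound: |error| ≤ (b-a)/2^n
|error| ≤ (2 - 1)/2^4 = 1/2^4
|error| ≤ 0.0625000000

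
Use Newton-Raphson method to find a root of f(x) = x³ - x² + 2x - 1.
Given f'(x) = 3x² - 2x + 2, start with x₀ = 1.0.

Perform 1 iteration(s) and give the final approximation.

f(x) = x³ - x² + 2x - 1
f'(x) = 3x² - 2x + 2
x₀ = 1.0

Newton-Raphson formula: x_{n+1} = x_n - f(x_n)/f'(x_n)

Iteration 1:
  f(1.000000) = 1.000000
  f'(1.000000) = 3.000000
  x_1 = 1.000000 - 1.000000/3.000000 = 0.666667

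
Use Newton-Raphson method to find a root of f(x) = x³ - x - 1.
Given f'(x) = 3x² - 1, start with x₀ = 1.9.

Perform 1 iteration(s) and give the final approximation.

f(x) = x³ - x - 1
f'(x) = 3x² - 1
x₀ = 1.9

Newton-Raphson formula: x_{n+1} = x_n - f(x_n)/f'(x_n)

Iteration 1:
  f(1.900000) = 3.959000
  f'(1.900000) = 9.830000
  x_1 = 1.900000 - 3.959000/9.830000 = 1.497253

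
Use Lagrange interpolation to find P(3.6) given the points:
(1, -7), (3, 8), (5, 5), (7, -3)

Lagrange interpolation formula:
P(x) = Σ yᵢ × Lᵢ(x)
where Lᵢ(x) = Π_{j≠i} (x - xⱼ)/(xᵢ - xⱼ)

L_0(3.6) = (3.6 - 3)/(1 - 3) × (3.6 - 5)/(1 - 5) × (3.6 - 7)/(1 - 7) = -0.059500
L_1(3.6) = (3.6 - 1)/(3 - 1) × (3.6 - 5)/(3 - 5) × (3.6 - 7)/(3 - 7) = 0.773500
L_2(3.6) = (3.6 - 1)/(5 - 1) × (3.6 - 3)/(5 - 3) × (3.6 - 7)/(5 - 7) = 0.331500
L_3(3.6) = (3.6 - 1)/(7 - 1) × (3.6 - 3)/(7 - 3) × (3.6 - 5)/(7 - 5) = -0.045500

P(3.6) = (-7)×L_0(3.6) + 8×L_1(3.6) + 5×L_2(3.6) + (-3)×L_3(3.6)
P(3.6) = 8.398500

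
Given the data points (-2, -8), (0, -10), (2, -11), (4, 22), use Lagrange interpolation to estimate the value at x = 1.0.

Lagrange interpolation formula:
P(x) = Σ yᵢ × Lᵢ(x)
where Lᵢ(x) = Π_{j≠i} (x - xⱼ)/(xᵢ - xⱼ)

L_0(1.0) = (1.0 - 0)/(-2 - 0) × (1.0 - 2)/(-2 - 2) × (1.0 - 4)/(-2 - 4) = -0.062500
L_1(1.0) = (1.0 - (-2))/(0 - (-2)) × (1.0 - 2)/(0 - 2) × (1.0 - 4)/(0 - 4) = 0.562500
L_2(1.0) = (1.0 - (-2))/(2 - (-2)) × (1.0 - 0)/(2 - 0) × (1.0 - 4)/(2 - 4) = 0.562500
L_3(1.0) = (1.0 - (-2))/(4 - (-2)) × (1.0 - 0)/(4 - 0) × (1.0 - 2)/(4 - 2) = -0.062500

P(1.0) = (-8)×L_0(1.0) + (-10)×L_1(1.0) + (-11)×L_2(1.0) + 22×L_3(1.0)
P(1.0) = -12.687500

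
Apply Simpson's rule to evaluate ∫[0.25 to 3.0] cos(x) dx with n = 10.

f(x) = cos(x)
a = 0.25, b = 3.0, n = 10
h = (b - a)/n = 0.275000

Simpson's rule: (h/3)[f(x₀) + 4f(x₁) + 2f(x₂) + ... + f(xₙ)]

x_0 = 0.2500, f(x_0) = 0.968912, coefficient = 1
x_1 = 0.5250, f(x_1) = 0.865324, coefficient = 4
x_2 = 0.8000, f(x_2) = 0.696707, coefficient = 2
x_3 = 1.0750, f(x_3) = 0.475732, coefficient = 4
x_4 = 1.3500, f(x_4) = 0.219007, coefficient = 2
x_5 = 1.6250, f(x_5) = -0.054177, coefficient = 4
x_6 = 1.9000, f(x_6) = -0.323290, coefficient = 2
x_7 = 2.1750, f(x_7) = -0.568107, coefficient = 4
x_8 = 2.4500, f(x_8) = -0.770231, coefficient = 2
x_9 = 2.7250, f(x_9) = -0.914473, coefficient = 4
x_10 = 3.0000, f(x_10) = -0.989992, coefficient = 1

I ≈ (0.275000/3) × -1.159498 = -0.106287
Exact value: -0.106284
Error: 0.000003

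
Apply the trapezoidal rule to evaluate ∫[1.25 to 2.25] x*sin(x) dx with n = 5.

f(x) = x*sin(x)
a = 1.25, b = 2.25, n = 5
h = (b - a)/n = 0.200000

Trapezoidal rule: (h/2)[f(x₀) + 2f(x₁) + 2f(x₂) + ... + f(xₙ)]

x_0 = 1.2500, f(x_0) = 1.186231, coefficient = 1
x_1 = 1.4500, f(x_1) = 1.439434, coefficient = 2
x_2 = 1.6500, f(x_2) = 1.644827, coefficient = 2
x_3 = 1.8500, f(x_3) = 1.778359, coefficient = 2
x_4 = 2.0500, f(x_4) = 1.819093, coefficient = 2
x_5 = 2.2500, f(x_5) = 1.750665, coefficient = 1

I ≈ (0.200000/2) × 16.300322 = 1.630032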